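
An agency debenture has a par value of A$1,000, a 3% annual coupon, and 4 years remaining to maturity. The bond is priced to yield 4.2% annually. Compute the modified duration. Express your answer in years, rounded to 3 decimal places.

Periodic yield y = 0.042. First find Macaulay duration:
  t   CF        PV=CF/(1+0.042)^t    t·PV
  1        30.00        28.7908        28.7908
  2        30.00        27.6303        55.2606
  3        30.00        26.5166        79.5498
  4     1,030.00       873.7081     3,494.8323
  Σ                    956.6458     3,658.4336
P = 956.6458; Macaulay duration = 3,658.4336 / 956.6458 = 3.82423 years.
Modified duration = D_Mac / (1 + y) = 3.82423 / 1.042 = 3.67009 years.

3.670 years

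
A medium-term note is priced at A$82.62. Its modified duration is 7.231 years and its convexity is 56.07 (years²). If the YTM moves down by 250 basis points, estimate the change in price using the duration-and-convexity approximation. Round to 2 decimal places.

+A$16.38

Duration effect: -D_mod·Δy = -7.231 × (-0.025) = +0.180775
Convexity effect: ½·C·(Δy)² = 0.5 × 56.07 × (-0.025)² = +0.017521875
ΔP/P ≈ +0.180775 + 0.017521875 = +0.198296875
ΔP ≈ 82.62 × (+0.198296875) = +16.3832878125.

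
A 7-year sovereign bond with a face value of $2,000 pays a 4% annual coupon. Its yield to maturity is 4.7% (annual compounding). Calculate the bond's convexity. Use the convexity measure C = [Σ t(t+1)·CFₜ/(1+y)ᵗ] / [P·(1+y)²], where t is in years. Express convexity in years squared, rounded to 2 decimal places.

With y = 0.047:
  t   CF        PV=CF/(1+0.047)^t    t·PV        t(t+1)·PV
  1        80.00        76.4088        76.4088         152.8176
  2        80.00        72.9788       145.9576         437.8727
  3        80.00        69.7028       209.1083         836.4331
  4        80.00        66.5738       266.2951       1,331.4757
  5        80.00        63.5853       317.9264       1,907.5584
  6        80.00        60.7309       364.3856       2,550.6989
  7     2,080.00     1,508.1223    10,556.8561      84,454.8491
  Σ                  1,918.1026    11,936.9378      91,671.7054
P = 1,918.1026.
Convexity = Σ t(t+1)·PV / [P·(1+y)²] = 91,671.7054 / (1,918.1026 × 1.096209) = 43.59836.

43.60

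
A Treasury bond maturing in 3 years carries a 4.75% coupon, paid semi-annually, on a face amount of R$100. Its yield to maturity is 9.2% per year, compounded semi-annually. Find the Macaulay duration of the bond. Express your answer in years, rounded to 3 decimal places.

2.819 years

Periodic yield y = 0.046. Discount each cash flow and weight by its period:
  t   CF        PV=CF/(1+0.046)^t    t·PV
  1        2.375         2.2706         2.2706
  2        2.375         2.1707         4.3414
  3        2.375         2.0752         6.2257
  4        2.375         1.9840         7.9359
  5        2.375         1.8967         9.4836
  6      102.375        78.1635       468.9808
  Σ                     88.5607       499.2380
Price P = Σ PV = 88.5607.
Macaulay duration = Σ(t·PV) / P = 499.2380 / 88.5607 = 5.63724 half-year periods.
In years: 5.63724 / 2 = 2.81862 years.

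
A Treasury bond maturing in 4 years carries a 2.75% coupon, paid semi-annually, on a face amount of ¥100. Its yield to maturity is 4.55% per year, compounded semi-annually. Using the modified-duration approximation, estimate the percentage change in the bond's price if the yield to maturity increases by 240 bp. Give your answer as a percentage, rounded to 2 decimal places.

-8.93%

Periodic yield y = 0.02275. Modified duration first:
  t   CF        PV=CF/(1+0.02275)^t    t·PV
  1        1.375         1.3444         1.3444
  2        1.375         1.3145         2.6290
  3        1.375         1.2853         3.8558
  4        1.375         1.2567         5.0267
  5        1.375         1.2287         6.1436
  6        1.375         1.2014         7.2084
  7        1.375         1.1747         8.2227
  8      101.375        84.6789       677.4308
  Σ                     93.4845       711.8615
P = 93.4845; D_Mac = 7.61475 half-year periods = 3.80738 yrs; D_mod = 3.80738/(1+0.02275) = 3.72269 yrs.
ΔP/P ≈ -D_mod · Δy = -3.72269 × (+0.024) = -0.089344 = -8.9344%.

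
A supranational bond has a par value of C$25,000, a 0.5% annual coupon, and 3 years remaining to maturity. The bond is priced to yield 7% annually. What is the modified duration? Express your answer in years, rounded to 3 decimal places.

2.788 years

Periodic yield y = 0.07. First find Macaulay duration:
  t   CF        PV=CF/(1+0.07)^t    t·PV
  1       125.00       116.8224       116.8224
  2       125.00       109.1798       218.3597
  3    25,125.00    20,509.4842    61,528.4525
  Σ                 20,735.4864    61,863.6346
P = 20,735.4864; Macaulay duration = 61,863.6346 / 20,735.4864 = 2.98347 years.
Modified duration = D_Mac / (1 + y) = 2.98347 / 1.07 = 2.78829 years.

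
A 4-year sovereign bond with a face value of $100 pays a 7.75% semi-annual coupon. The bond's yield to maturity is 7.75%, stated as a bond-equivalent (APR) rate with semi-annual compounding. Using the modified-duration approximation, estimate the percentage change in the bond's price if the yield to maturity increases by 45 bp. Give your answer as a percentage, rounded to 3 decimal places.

Periodic yield y = 0.03875. Modified duration first:
  t   CF        PV=CF/(1+0.03875)^t    t·PV
  1        3.875         3.7304         3.7304
  2        3.875         3.5913         7.1826
  3        3.875         3.4573        10.3719
  4        3.875         3.3283        13.3134
  5        3.875         3.2042        16.0209
  6        3.875         3.0846        18.5079
  7        3.875         2.9696        20.7870
  8      103.875        76.6342       613.0738
  Σ                    100.0000       702.9879
P = 100.0000; D_Mac = 7.02988 half-year periods = 3.51494 yrs; D_mod = 3.51494/(1+0.03875) = 3.38382 yrs.
ΔP/P ≈ -D_mod · Δy = -3.38382 × (+0.0045) = -0.015227 = -1.5227%.

-1.523%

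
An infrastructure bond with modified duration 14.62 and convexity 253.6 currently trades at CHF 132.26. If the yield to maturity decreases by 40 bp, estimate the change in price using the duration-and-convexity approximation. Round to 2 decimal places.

+CHF 8.00

Duration effect: -D_mod·Δy = -14.62 × (-0.004) = +0.058480
Convexity effect: ½·C·(Δy)² = 0.5 × 253.6 × (-0.004)² = +0.0020288
ΔP/P ≈ +0.058480 + 0.0020288 = +0.0605088
ΔP ≈ 132.26 × (+0.0605088) = +8.002893888.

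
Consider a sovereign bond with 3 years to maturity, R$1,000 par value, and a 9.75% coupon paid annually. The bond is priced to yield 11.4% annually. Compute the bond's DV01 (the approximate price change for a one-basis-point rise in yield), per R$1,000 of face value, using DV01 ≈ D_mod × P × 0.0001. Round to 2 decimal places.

R$0.24

Periodic yield y = 0.114.
  t   CF        PV=CF/(1+0.114)^t    t·PV
  1        97.50        87.5224        87.5224
  2        97.50        78.5659       157.1319
  3     1,097.50       793.8692     2,381.6076
  Σ                    959.9576     2,626.2619
P = 959.9576; D_Mac = 2.73581 yrs; D_mod = 2.45584 yrs.
DV01 ≈ 2.45584 × 959.9576 × 0.0001 = 0.235751.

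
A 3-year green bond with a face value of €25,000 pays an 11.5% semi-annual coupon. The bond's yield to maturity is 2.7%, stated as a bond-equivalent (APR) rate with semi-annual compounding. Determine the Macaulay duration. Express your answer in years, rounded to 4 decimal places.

2.6661 years

Periodic yield y = 0.0135. Discount each cash flow and weight by its period:
  t   CF        PV=CF/(1+0.0135)^t    t·PV
  1     1,437.50     1,418.3522     1,418.3522
  2     1,437.50     1,399.4595     2,798.9191
  3     1,437.50     1,380.8185     4,142.4555
  4     1,437.50     1,362.4257     5,449.7030
  5     1,437.50     1,344.2780     6,721.3900
  6    26,437.50    24,393.7106   146,362.2634
  Σ                 31,299.0446   166,893.0831
Price P = Σ PV = 31,299.0446.
Macaulay duration = Σ(t·PV) / P = 166,893.0831 / 31,299.0446 = 5.33221 half-year periods.
In years: 5.33221 / 2 = 2.66611 years.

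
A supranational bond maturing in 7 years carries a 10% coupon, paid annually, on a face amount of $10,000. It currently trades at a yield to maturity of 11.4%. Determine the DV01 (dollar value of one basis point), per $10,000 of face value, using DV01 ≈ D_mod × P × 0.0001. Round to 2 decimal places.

$4.44

Periodic yield y = 0.114.
  t   CF        PV=CF/(1+0.114)^t    t·PV
  1     1,000.00       897.6661       897.6661
  2     1,000.00       805.8044     1,611.6087
  3     1,000.00       723.3432     2,170.0297
  4     1,000.00       649.3207     2,597.2827
  5     1,000.00       582.8731     2,914.3657
  6     1,000.00       523.2254     3,139.3527
  7    11,000.00     5,166.4990    36,165.4930
  Σ                  9,348.7319    49,495.7986
P = 9,348.7319; D_Mac = 5.29439 yrs; D_mod = 4.75259 yrs.
DV01 ≈ 4.75259 × 9,348.7319 × 0.0001 = 4.443070.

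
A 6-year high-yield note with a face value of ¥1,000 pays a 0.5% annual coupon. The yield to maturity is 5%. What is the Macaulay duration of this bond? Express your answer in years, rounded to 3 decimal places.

Periodic yield y = 0.05. Discount each cash flow and weight by its year:
  t   CF        PV=CF/(1+0.05)^t    t·PV
  1         5.00         4.7619         4.7619
  2         5.00         4.5351         9.0703
  3         5.00         4.3192        12.9576
  4         5.00         4.1135        16.4540
  5         5.00         3.9176        19.5882
  6     1,005.00       749.9465     4,499.6788
  Σ                    771.5939     4,562.5108
Price P = Σ PV = 771.5939.
Macaulay duration = Σ(t·PV) / P = 4,562.5108 / 771.5939 = 5.91310 years.

5.913 years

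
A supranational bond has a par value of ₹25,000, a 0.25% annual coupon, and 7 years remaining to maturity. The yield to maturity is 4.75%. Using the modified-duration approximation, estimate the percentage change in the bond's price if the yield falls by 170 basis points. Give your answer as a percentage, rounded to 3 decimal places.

+11.258%

Periodic yield y = 0.0475. Modified duration first:
  t   CF        PV=CF/(1+0.0475)^t    t·PV
  1        62.50        59.6659        59.6659
  2        62.50        56.9603       113.9205
  3        62.50        54.3773       163.1320
  4        62.50        51.9115       207.6461
  5        62.50        49.5576       247.7878
  6        62.50        47.3103       283.8619
  7    25,062.50    18,111.1559   126,778.0912
  Σ                 18,430.9387   127,854.1054
P = 18,430.9387; D_Mac = 6.93693 yrs; D_mod = 6.93693/(1+0.0475) = 6.62237 yrs.
ΔP/P ≈ -D_mod · Δy = -6.62237 × (-0.017) = +0.112580 = +11.2580%.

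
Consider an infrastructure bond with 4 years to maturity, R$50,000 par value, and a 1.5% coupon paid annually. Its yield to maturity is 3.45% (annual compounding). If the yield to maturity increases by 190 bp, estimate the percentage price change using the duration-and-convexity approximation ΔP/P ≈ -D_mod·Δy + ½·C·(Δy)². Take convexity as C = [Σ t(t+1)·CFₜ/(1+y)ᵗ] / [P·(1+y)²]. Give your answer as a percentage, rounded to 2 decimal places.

-6.85%

With y = 0.0345:
  t   CF        PV=CF/(1+0.0345)^t    t·PV        t(t+1)·PV
  1       750.00       724.9879       724.9879       1,449.9758
  2       750.00       700.8100     1,401.6199       4,204.8598
  3       750.00       677.4383     2,032.3150       8,129.2602
  4    50,750.00    44,311.2566   177,245.0266     886,225.1329
  Σ                 46,414.4929   181,403.9495     900,009.2288
P = 46,414.4929; D_Mac = 3.90835 yrs; D_mod = 3.77801 yrs; C = 18.11892.
Duration effect: -3.77801 × (+0.019) = -0.071782
Convexity effect: 0.5 × 18.11892 × (0.019)² = +0.0032705
ΔP/P ≈ -0.071782 + 0.0032705 = -0.068512 = -6.8512%.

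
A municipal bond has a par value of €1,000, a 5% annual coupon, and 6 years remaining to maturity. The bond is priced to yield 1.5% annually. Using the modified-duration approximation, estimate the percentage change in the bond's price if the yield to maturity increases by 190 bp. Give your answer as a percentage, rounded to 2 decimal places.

Periodic yield y = 0.015. Modified duration first:
  t   CF        PV=CF/(1+0.015)^t    t·PV
  1        50.00        49.2611        49.2611
  2        50.00        48.5331        97.0662
  3        50.00        47.8158       143.4475
  4        50.00        47.1092       188.4368
  5        50.00        46.4130       232.0651
  6     1,050.00       960.2693     5,761.6158
  Σ                  1,199.4016     6,471.8925
P = 1,199.4016; D_Mac = 5.39593 yrs; D_mod = 5.39593/(1+0.015) = 5.31619 yrs.
ΔP/P ≈ -D_mod · Δy = -5.31619 × (+0.019) = -0.101008 = -10.1008%.

-10.10%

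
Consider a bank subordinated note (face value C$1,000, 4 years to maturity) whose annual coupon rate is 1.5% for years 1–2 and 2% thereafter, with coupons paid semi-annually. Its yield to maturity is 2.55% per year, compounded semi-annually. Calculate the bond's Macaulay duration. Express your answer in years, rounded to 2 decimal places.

Periodic yield y = 0.01275. Discount each cash flow and weight by its period:
  t   CF        PV=CF/(1+0.01275)^t    t·PV
  1         7.50         7.4056         7.4056
  2         7.50         7.3123        14.6247
  3         7.50         7.2203        21.6609
  4         7.50         7.1294        28.5176
  5        10.00         9.3862        46.9309
  6        10.00         9.2680        55.6081
  7        10.00         9.1513        64.0593
  8     1,010.00       912.6481     7,301.1849
  Σ                    969.5212     7,539.9918
Price P = Σ PV = 969.5212.
Macaulay duration = Σ(t·PV) / P = 7,539.9918 / 969.5212 = 7.77703 half-year periods.
In years: 7.77703 / 2 = 3.88851 years.

3.89 years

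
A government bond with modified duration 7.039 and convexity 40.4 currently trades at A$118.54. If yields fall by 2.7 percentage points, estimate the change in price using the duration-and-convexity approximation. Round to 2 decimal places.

Duration effect: -D_mod·Δy = -7.039 × (-0.027) = +0.190053
Convexity effect: ½·C·(Δy)² = 0.5 × 40.4 × (-0.027)² = +0.0147258
ΔP/P ≈ +0.190053 + 0.0147258 = +0.2047788
ΔP ≈ 118.54 × (+0.2047788) = +24.274478952.

+A$24.27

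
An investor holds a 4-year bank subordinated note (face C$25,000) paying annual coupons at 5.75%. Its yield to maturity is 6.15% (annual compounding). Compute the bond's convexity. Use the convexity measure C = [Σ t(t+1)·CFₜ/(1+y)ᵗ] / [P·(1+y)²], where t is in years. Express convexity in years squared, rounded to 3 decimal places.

15.883

With y = 0.0615:
  t   CF        PV=CF/(1+0.0615)^t    t·PV        t(t+1)·PV
  1     1,437.50     1,354.2157     1,354.2157       2,708.4315
  2     1,437.50     1,275.7567     2,551.5134       7,654.5402
  3     1,437.50     1,201.8433     3,605.5300      14,422.1200
  4    26,437.50    20,822.8606    83,291.4422     416,457.2110
  Σ                 24,654.6763    90,802.7013     441,242.3026
P = 24,654.6763.
Convexity = Σ t(t+1)·PV / [P·(1+y)²] = 441,242.3026 / (24,654.6763 × 1.126782) = 15.88319.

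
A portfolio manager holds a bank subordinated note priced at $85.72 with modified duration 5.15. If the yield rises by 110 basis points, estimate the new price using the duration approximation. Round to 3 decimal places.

Duration approximation: ΔP/P ≈ -D_mod · Δy = -5.15 × (+0.011) = -0.056650.
New price ≈ 85.72 × (1 - 0.056650) = 80.863962.

$80.864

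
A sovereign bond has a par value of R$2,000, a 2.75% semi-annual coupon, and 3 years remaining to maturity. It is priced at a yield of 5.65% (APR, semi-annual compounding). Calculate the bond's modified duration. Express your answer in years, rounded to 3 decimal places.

2.815 years

Periodic yield y = 0.02825. First find Macaulay duration:
  t   CF        PV=CF/(1+0.02825)^t    t·PV
  1        27.50        26.7445        26.7445
  2        27.50        26.0097        52.0194
  3        27.50        25.2951        75.8853
  4        27.50        24.6002        98.4006
  5        27.50        23.9243       119.6215
  6     2,027.50     1,715.4124    10,292.4746
  Σ                  1,841.9862    10,665.1459
P = 1,841.9862; Macaulay duration = 10,665.1459 / 1,841.9862 = 5.79002 half-year periods = 2.89501 years.
Modified duration = D_Mac / (1 + y) = 2.89501 / 1.02825 = 2.81548 years.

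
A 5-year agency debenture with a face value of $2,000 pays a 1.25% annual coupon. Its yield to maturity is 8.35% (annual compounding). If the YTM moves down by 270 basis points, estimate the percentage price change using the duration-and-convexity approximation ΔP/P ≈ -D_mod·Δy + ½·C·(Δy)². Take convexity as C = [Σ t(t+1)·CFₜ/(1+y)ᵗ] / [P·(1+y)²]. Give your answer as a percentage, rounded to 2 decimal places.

With y = 0.0835:
  t   CF        PV=CF/(1+0.0835)^t    t·PV        t(t+1)·PV
  1        25.00        23.0734        23.0734          46.1467
  2        25.00        21.2952        42.5904         127.7713
  3        25.00        19.6541        58.9623         235.8493
  4        25.00        18.1395        72.5578         362.7892
  5     2,025.00     1,356.0648     6,780.3241      40,681.9446
  Σ                  1,438.2270     6,977.5081      41,454.5011
P = 1,438.2270; D_Mac = 4.85147 yrs; D_mod = 4.47759 yrs; C = 24.55197.
Duration effect: -4.47759 × (-0.027) = +0.120895
Convexity effect: 0.5 × 24.55197 × (-0.027)² = +0.0089492
ΔP/P ≈ +0.120895 + 0.0089492 = +0.129844 = +12.9844%.

+12.98%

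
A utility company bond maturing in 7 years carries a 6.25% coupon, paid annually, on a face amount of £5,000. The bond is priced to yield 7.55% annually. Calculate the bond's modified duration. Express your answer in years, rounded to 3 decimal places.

Periodic yield y = 0.0755. First find Macaulay duration:
  t   CF        PV=CF/(1+0.0755)^t    t·PV
  1       312.50       290.5625       290.5625
  2       312.50       270.1651       540.3301
  3       312.50       251.1995       753.5985
  4       312.50       233.5653       934.2613
  5       312.50       217.1691     1,085.8453
  6       312.50       201.9238     1,211.5429
  7     5,312.50     3,191.7292    22,342.1046
  Σ                  4,656.3145    27,158.2452
P = 4,656.3145; Macaulay duration = 27,158.2452 / 4,656.3145 = 5.83256 years.
Modified duration = D_Mac / (1 + y) = 5.83256 / 1.0755 = 5.42312 years.

5.423 years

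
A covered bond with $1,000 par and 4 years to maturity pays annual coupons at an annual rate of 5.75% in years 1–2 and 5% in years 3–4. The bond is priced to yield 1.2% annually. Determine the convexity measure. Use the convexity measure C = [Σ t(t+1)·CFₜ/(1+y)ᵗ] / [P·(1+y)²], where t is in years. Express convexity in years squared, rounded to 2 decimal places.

17.68

With y = 0.012:
  t   CF        PV=CF/(1+0.012)^t    t·PV        t(t+1)·PV
  1        57.50        56.8182        56.8182         113.6364
  2        57.50        56.1444       112.2889         336.8667
  3        50.00        48.2424       144.7271         578.9082
  4     1,050.00     1,001.0765     4,004.3058      20,021.5292
  Σ                  1,162.2814     4,318.1400      21,050.9405
P = 1,162.2814.
Convexity = Σ t(t+1)·PV / [P·(1+y)²] = 21,050.9405 / (1,162.2814 × 1.024144) = 17.68476.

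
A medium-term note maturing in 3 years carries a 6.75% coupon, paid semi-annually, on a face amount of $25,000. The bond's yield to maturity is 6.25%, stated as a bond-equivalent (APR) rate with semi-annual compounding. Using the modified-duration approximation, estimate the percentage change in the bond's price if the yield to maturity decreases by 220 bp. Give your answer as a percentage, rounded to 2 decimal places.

+5.90%

Periodic yield y = 0.03125. Modified duration first:
  t   CF        PV=CF/(1+0.03125)^t    t·PV
  1       843.75       818.1818       818.1818
  2       843.75       793.3884     1,586.7769
  3       843.75       769.3464     2,308.0391
  4       843.75       746.0328     2,984.1313
  5       843.75       723.4258     3,617.1289
  6    25,843.75    21,486.8010   128,920.8061
  Σ                 25,337.1762   140,235.0640
P = 25,337.1762; D_Mac = 5.53476 half-year periods = 2.76738 yrs; D_mod = 2.76738/(1+0.03125) = 2.68352 yrs.
ΔP/P ≈ -D_mod · Δy = -2.68352 × (-0.022) = +0.059037 = +5.9037%.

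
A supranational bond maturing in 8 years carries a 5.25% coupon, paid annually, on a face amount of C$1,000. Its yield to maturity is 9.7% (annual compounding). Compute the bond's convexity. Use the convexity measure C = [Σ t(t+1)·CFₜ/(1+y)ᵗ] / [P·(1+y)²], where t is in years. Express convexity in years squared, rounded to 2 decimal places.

45.36

With y = 0.097:
  t   CF        PV=CF/(1+0.097)^t    t·PV        t(t+1)·PV
  1        52.50        47.8578        47.8578          95.7156
  2        52.50        43.6261        87.2521         261.7564
  3        52.50        39.7685       119.3056         477.2222
  4        52.50        36.2521       145.0083         725.0414
  5        52.50        33.0466       165.2328         991.3966
  6        52.50        30.1245       180.7469       1,265.2281
  7        52.50        27.4608       192.2255       1,537.8038
  8     1,052.50       501.8444     4,014.7552      36,132.7969
  Σ                    759.9807     4,952.3841      41,486.9610
P = 759.9807.
Convexity = Σ t(t+1)·PV / [P·(1+y)²] = 41,486.9610 / (759.9807 × 1.203409) = 45.36238.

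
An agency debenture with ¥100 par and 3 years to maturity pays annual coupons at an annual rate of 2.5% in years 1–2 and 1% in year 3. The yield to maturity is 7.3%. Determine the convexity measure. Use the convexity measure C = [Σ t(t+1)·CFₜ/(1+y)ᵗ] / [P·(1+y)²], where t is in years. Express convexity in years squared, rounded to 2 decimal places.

With y = 0.073:
  t   CF        PV=CF/(1+0.073)^t    t·PV        t(t+1)·PV
  1         2.50         2.3299         2.3299           4.6598
  2         2.50         2.1714         4.3428          13.0284
  3       101.00        81.7565       245.2695         981.0778
  Σ                     86.2578       251.9422         998.7661
P = 86.2578.
Convexity = Σ t(t+1)·PV / [P·(1+y)²] = 998.7661 / (86.2578 × 1.151329) = 10.05694.

10.06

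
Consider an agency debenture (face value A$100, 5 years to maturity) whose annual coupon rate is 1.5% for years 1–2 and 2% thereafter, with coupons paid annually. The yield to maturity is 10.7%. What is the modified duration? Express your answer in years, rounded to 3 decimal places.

4.336 years

Periodic yield y = 0.107. First find Macaulay duration:
  t   CF        PV=CF/(1+0.107)^t    t·PV
  1         1.50         1.3550         1.3550
  2         1.50         1.2240         2.4481
  3         2.00         1.4743         4.4229
  4         2.00         1.3318         5.3272
  5       102.00        61.3567       306.7836
  Σ                     66.7419       320.3368
P = 66.7419; Macaulay duration = 320.3368 / 66.7419 = 4.79964 years.
Modified duration = D_Mac / (1 + y) = 4.79964 / 1.107 = 4.33572 years.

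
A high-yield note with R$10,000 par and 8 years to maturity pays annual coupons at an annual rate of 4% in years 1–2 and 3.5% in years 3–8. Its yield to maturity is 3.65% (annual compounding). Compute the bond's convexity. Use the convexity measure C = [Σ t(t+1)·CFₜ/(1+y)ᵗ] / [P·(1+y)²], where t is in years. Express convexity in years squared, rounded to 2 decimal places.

56.65

With y = 0.0365:
  t   CF        PV=CF/(1+0.0365)^t    t·PV        t(t+1)·PV
  1       400.00       385.9141       385.9141         771.8283
  2       400.00       372.3243       744.6486       2,233.9458
  3       350.00       314.3114       942.9342       3,771.7367
  4       350.00       303.2430     1,212.9721       6,064.8605
  5       350.00       292.5644     1,462.8221       8,776.9327
  6       350.00       282.2619     1,693.5712      11,854.9983
  7       350.00       272.3221     1,906.2548      15,250.0380
  8    10,350.00     7,769.3717    62,154.9735     559,394.7611
  Σ                  9,992.3129    70,504.0905     608,119.1014
P = 9,992.3129.
Convexity = Σ t(t+1)·PV / [P·(1+y)²] = 608,119.1014 / (9,992.3129 × 1.074332) = 56.64792.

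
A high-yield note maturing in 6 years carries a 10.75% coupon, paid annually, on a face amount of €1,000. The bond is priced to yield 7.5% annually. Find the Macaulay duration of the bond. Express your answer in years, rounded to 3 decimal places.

4.813 years

Periodic yield y = 0.075. Discount each cash flow and weight by its year:
  t   CF        PV=CF/(1+0.075)^t    t·PV
  1       107.50       100.0000       100.0000
  2       107.50        93.0233       186.0465
  3       107.50        86.5333       259.5998
  4       107.50        80.4961       321.9842
  5       107.50        74.8801       374.4003
  6     1,107.50       717.6174     4,305.7043
  Σ                  1,152.5500     5,547.7351
Price P = Σ PV = 1,152.5500.
Macaulay duration = Σ(t·PV) / P = 5,547.7351 / 1,152.5500 = 4.81344 years.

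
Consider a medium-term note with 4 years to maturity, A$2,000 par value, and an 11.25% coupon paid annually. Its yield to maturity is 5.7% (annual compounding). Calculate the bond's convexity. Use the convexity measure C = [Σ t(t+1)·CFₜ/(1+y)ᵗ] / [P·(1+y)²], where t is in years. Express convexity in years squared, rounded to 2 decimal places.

With y = 0.057:
  t   CF        PV=CF/(1+0.057)^t    t·PV        t(t+1)·PV
  1       225.00       212.8666       212.8666         425.7332
  2       225.00       201.3875       402.7750       1,208.3251
  3       225.00       190.5275       571.5824       2,286.3294
  4     2,225.00     1,782.5022     7,130.0087      35,650.0433
  Σ                  2,387.2837     8,317.2326      39,570.4310
P = 2,387.2837.
Convexity = Σ t(t+1)·PV / [P·(1+y)²] = 39,570.4310 / (2,387.2837 × 1.117249) = 14.83600.

14.84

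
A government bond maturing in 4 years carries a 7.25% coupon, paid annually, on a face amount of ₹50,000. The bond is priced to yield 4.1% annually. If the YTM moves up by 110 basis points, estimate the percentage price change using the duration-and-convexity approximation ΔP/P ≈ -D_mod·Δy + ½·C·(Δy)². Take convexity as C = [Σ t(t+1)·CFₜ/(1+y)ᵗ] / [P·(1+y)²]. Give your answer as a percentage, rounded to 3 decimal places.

With y = 0.041:
  t   CF        PV=CF/(1+0.041)^t    t·PV        t(t+1)·PV
  1     3,625.00     3,482.2286     3,482.2286       6,964.4573
  2     3,625.00     3,345.0803     6,690.1607      20,070.4820
  3     3,625.00     3,213.3337     9,640.0010      38,560.0038
  4    53,625.00    45,662.9944   182,651.9775     913,259.8874
  Σ                 55,703.6370   202,464.3677     978,854.8305
P = 55,703.6370; D_Mac = 3.63467 yrs; D_mod = 3.49152 yrs; C = 16.21561.
Duration effect: -3.49152 × (+0.011) = -0.038407
Convexity effect: 0.5 × 16.21561 × (0.011)² = +0.0009810
ΔP/P ≈ -0.038407 + 0.0009810 = -0.037426 = -3.7426%.

-3.743%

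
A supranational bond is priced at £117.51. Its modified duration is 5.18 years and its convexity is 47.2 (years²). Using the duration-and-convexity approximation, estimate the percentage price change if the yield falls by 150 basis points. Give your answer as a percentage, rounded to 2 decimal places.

+8.30%

Duration effect: -D_mod·Δy = -5.18 × (-0.015) = +0.077700
Convexity effect: ½·C·(Δy)² = 0.5 × 47.2 × (-0.015)² = +0.0053100
ΔP/P ≈ +0.077700 + 0.0053100 = +0.083010
= +8.3010%.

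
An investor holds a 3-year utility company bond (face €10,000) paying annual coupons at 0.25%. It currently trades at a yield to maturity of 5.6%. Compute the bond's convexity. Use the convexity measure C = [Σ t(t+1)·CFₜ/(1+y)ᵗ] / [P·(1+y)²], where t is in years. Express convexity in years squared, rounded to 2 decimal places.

10.72

With y = 0.056:
  t   CF        PV=CF/(1+0.056)^t    t·PV        t(t+1)·PV
  1        25.00        23.6742        23.6742          47.3485
  2        25.00        22.4188        44.8376         134.5127
  3    10,025.00     8,513.1959    25,539.5877     102,158.3507
  Σ                  8,559.2889    25,608.0995     102,340.2119
P = 8,559.2889.
Convexity = Σ t(t+1)·PV / [P·(1+y)²] = 102,340.2119 / (8,559.2889 × 1.115136) = 10.72212.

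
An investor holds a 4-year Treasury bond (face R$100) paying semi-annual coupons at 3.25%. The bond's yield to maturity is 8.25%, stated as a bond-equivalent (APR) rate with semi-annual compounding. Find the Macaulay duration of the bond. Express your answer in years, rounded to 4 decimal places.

Periodic yield y = 0.04125. Discount each cash flow and weight by its period:
  t   CF        PV=CF/(1+0.04125)^t    t·PV
  1        1.625         1.5606         1.5606
  2        1.625         1.4988         2.9976
  3        1.625         1.4394         4.3183
  4        1.625         1.3824         5.5296
  5        1.625         1.3276         6.6382
  6        1.625         1.2750         7.6502
  7        1.625         1.2245         8.5717
  8      101.625        73.5462       588.3699
  Σ                     83.2547       625.6360
Price P = Σ PV = 83.2547.
Macaulay duration = Σ(t·PV) / P = 625.6360 / 83.2547 = 7.51473 half-year periods.
In years: 7.51473 / 2 = 3.75736 years.

3.7574 years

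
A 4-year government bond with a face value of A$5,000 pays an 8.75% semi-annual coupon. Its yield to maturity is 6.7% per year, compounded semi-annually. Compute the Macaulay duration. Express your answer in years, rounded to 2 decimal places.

3.48 years

Periodic yield y = 0.0335. Discount each cash flow and weight by its period:
  t   CF        PV=CF/(1+0.0335)^t    t·PV
  1       218.75       211.6594       211.6594
  2       218.75       204.7987       409.5973
  3       218.75       198.1603       594.4809
  4       218.75       191.7371       766.9484
  5       218.75       185.5221       927.6105
  6       218.75       179.5086     1,077.0514
  7       218.75       173.6900     1,215.8297
  8     5,218.75     4,009.4301    32,075.4407
  Σ                  5,354.5061    37,278.6182
Price P = Σ PV = 5,354.5061.
Macaulay duration = Σ(t·PV) / P = 37,278.6182 / 5,354.5061 = 6.96210 half-year periods.
In years: 6.96210 / 2 = 3.48105 years.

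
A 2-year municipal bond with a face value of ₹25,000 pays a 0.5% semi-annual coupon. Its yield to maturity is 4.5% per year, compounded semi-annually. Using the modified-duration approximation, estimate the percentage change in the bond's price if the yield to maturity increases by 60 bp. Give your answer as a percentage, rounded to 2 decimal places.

-1.17%

Periodic yield y = 0.0225. Modified duration first:
  t   CF        PV=CF/(1+0.0225)^t    t·PV
  1        62.50        61.1247        61.1247
  2        62.50        59.7797       119.5593
  3        62.50        58.4642       175.3926
  4    25,062.50    22,928.2613    91,713.0454
  Σ                 23,107.6299    92,069.1220
P = 23,107.6299; D_Mac = 3.98436 half-year periods = 1.99218 yrs; D_mod = 1.99218/(1+0.0225) = 1.94834 yrs.
ΔP/P ≈ -D_mod · Δy = -1.94834 × (+0.006) = -0.011690 = -1.1690%.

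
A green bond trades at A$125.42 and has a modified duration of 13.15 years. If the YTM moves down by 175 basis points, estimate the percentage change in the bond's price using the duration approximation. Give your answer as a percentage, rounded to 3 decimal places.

Duration approximation: ΔP/P ≈ -D_mod · Δy = -13.15 × (-0.0175) = +0.230125.
As a percentage: +23.0125%.

+23.013%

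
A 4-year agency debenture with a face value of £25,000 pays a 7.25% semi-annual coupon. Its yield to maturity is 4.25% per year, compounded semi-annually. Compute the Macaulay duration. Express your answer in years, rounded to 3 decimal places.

3.570 years

Periodic yield y = 0.02125. Discount each cash flow and weight by its period:
  t   CF        PV=CF/(1+0.02125)^t    t·PV
  1       906.25       887.3929       887.3929
  2       906.25       868.9282     1,737.8564
  3       906.25       850.8477     2,552.5430
  4       906.25       833.1434     3,332.5735
  5       906.25       815.8075     4,079.0373
  6       906.25       798.8323     4,792.9936
  7       906.25       782.2103     5,475.4721
  8    25,906.25    21,895.1536   175,161.2287
  Σ                 27,732.3157   198,019.0975
Price P = Σ PV = 27,732.3157.
Macaulay duration = Σ(t·PV) / P = 198,019.0975 / 27,732.3157 = 7.14037 half-year periods.
In years: 7.14037 / 2 = 3.57019 years.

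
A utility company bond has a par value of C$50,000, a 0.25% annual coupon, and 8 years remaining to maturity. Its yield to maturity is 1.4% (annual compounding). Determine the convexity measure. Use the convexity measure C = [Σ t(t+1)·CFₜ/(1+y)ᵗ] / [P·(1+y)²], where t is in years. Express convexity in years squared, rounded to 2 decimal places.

69.17

With y = 0.014:
  t   CF        PV=CF/(1+0.014)^t    t·PV        t(t+1)·PV
  1       125.00       123.2742       123.2742         246.5483
  2       125.00       121.5722       243.1443         729.4329
  3       125.00       119.8936       359.6809       1,438.7237
  4       125.00       118.2383       472.9532       2,364.7661
  5       125.00       116.6058       583.0291       3,498.1747
  6       125.00       114.9959       689.9753       4,829.8270
  7       125.00       113.4082       793.8572       6,350.8573
  8    50,125.00    44,848.7916   358,790.3325   3,229,112.9929
  Σ                 45,676.7797   362,056.2467   3,248,571.3228
P = 45,676.7797.
Convexity = Σ t(t+1)·PV / [P·(1+y)²] = 3,248,571.3228 / (45,676.7797 × 1.028196) = 69.17052.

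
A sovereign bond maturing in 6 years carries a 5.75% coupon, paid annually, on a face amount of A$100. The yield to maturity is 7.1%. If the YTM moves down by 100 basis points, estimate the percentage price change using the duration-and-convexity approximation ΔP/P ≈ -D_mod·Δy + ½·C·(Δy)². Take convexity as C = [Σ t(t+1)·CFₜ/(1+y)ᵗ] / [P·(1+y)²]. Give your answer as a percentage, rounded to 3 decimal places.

With y = 0.071:
  t   CF        PV=CF/(1+0.071)^t    t·PV        t(t+1)·PV
  1         5.75         5.3688         5.3688          10.7376
  2         5.75         5.0129        10.0258          30.0774
  3         5.75         4.6806        14.0417          56.1669
  4         5.75         4.3703        17.4811          87.4057
  5         5.75         4.0806        20.4028         122.4170
  6       105.75        70.0718       420.4311       2,943.0175
  Σ                     93.5850       487.7514       3,249.8222
P = 93.5850; D_Mac = 5.21186 yrs; D_mod = 4.86634 yrs; C = 30.27432.
Duration effect: -4.86634 × (-0.01) = +0.048663
Convexity effect: 0.5 × 30.27432 × (-0.01)² = +0.0015137
ΔP/P ≈ +0.048663 + 0.0015137 = +0.050177 = +5.0177%.

+5.018%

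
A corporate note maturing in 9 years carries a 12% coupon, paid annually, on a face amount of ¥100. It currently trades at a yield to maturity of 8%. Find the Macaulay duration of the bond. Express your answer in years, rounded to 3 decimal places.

6.296 years

Periodic yield y = 0.08. Discount each cash flow and weight by its year:
  t   CF        PV=CF/(1+0.08)^t    t·PV
  1        12.00        11.1111        11.1111
  2        12.00        10.2881        20.5761
  3        12.00         9.5260        28.5780
  4        12.00         8.8204        35.2814
  5        12.00         8.1670        40.8350
  6        12.00         7.5620        45.3722
  7        12.00         7.0019        49.0132
  8        12.00         6.4832        51.8658
  9       112.00        56.0279       504.2510
  Σ                    124.9876       786.8838
Price P = Σ PV = 124.9876.
Macaulay duration = Σ(t·PV) / P = 786.8838 / 124.9876 = 6.29570 years.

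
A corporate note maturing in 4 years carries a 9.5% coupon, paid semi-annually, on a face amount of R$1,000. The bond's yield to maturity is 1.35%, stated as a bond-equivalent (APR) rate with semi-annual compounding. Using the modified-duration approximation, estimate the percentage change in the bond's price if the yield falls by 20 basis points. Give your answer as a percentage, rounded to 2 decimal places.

Periodic yield y = 0.00675. Modified duration first:
  t   CF        PV=CF/(1+0.00675)^t    t·PV
  1        47.50        47.1815        47.1815
  2        47.50        46.8652        93.7304
  3        47.50        46.5510       139.6529
  4        47.50        46.2389       184.9554
  5        47.50        45.9288       229.6442
  6        47.50        45.6209       273.7254
  7        47.50        45.3150       317.2051
  8     1,047.50       992.6152     7,940.9217
  Σ                  1,316.3165     9,227.0165
P = 1,316.3165; D_Mac = 7.00972 half-year periods = 3.50486 yrs; D_mod = 3.50486/(1+0.00675) = 3.48136 yrs.
ΔP/P ≈ -D_mod · Δy = -3.48136 × (-0.002) = +0.006963 = +0.6963%.

+0.70%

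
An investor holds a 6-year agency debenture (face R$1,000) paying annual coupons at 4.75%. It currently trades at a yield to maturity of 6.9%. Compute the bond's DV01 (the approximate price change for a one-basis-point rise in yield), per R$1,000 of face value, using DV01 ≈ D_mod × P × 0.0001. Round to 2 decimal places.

R$0.45

Periodic yield y = 0.069.
  t   CF        PV=CF/(1+0.069)^t    t·PV
  1        47.50        44.4341        44.4341
  2        47.50        41.5660        83.1320
  3        47.50        38.8831       116.6492
  4        47.50        36.3733       145.4932
  5        47.50        34.0255       170.1277
  6     1,047.50       701.9203     4,211.5218
  Σ                    897.2023     4,771.3580
P = 897.2023; D_Mac = 5.31804 yrs; D_mod = 4.97478 yrs.
DV01 ≈ 4.97478 × 897.2023 × 0.0001 = 0.446338.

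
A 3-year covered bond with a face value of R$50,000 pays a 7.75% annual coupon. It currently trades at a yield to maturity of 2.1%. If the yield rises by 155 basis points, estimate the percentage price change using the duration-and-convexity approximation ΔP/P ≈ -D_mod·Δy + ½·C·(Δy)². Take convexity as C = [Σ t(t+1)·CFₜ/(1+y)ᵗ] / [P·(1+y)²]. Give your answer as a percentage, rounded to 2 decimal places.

-4.13%

With y = 0.021:
  t   CF        PV=CF/(1+0.021)^t    t·PV        t(t+1)·PV
  1     3,875.00     3,795.2987     3,795.2987       7,590.5975
  2     3,875.00     3,717.2368     7,434.4735      22,303.4205
  3    53,875.00    50,618.5916   151,855.7747     607,423.0987
  Σ                 58,131.1270   163,085.5469     637,317.1167
P = 58,131.1270; D_Mac = 2.80548 yrs; D_mod = 2.74777 yrs; C = 10.51708.
Duration effect: -2.74777 × (+0.0155) = -0.042590
Convexity effect: 0.5 × 10.51708 × (0.0155)² = +0.0012634
ΔP/P ≈ -0.042590 + 0.0012634 = -0.041327 = -4.1327%.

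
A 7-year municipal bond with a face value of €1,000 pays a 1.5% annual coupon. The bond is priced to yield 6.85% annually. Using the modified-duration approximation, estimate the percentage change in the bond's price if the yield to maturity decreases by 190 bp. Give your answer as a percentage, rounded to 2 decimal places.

Periodic yield y = 0.0685. Modified duration first:
  t   CF        PV=CF/(1+0.0685)^t    t·PV
  1        15.00        14.0384        14.0384
  2        15.00        13.1384        26.2768
  3        15.00        12.2961        36.8883
  4        15.00        11.5078        46.0313
  5        15.00        10.7701        53.8504
  6        15.00        10.0796        60.4777
  7     1,015.00       638.3287     4,468.3008
  Σ                    710.1591     4,705.8636
P = 710.1591; D_Mac = 6.62649 yrs; D_mod = 6.62649/(1+0.0685) = 6.20168 yrs.
ΔP/P ≈ -D_mod · Δy = -6.20168 × (-0.019) = +0.117832 = +11.7832%.

+11.78%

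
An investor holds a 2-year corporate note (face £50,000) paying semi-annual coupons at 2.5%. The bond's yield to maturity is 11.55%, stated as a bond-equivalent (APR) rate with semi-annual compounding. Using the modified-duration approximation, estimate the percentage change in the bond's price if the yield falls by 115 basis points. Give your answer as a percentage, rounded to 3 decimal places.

Periodic yield y = 0.05775. Modified duration first:
  t   CF        PV=CF/(1+0.05775)^t    t·PV
  1       625.00       590.8769       590.8769
  2       625.00       558.6167     1,117.2335
  3       625.00       528.1179     1,584.3538
  4    50,625.00    40,442.0256   161,768.1026
  Σ                 42,119.6372   165,060.5667
P = 42,119.6372; D_Mac = 3.91885 half-year periods = 1.95943 yrs; D_mod = 1.95943/(1+0.05775) = 1.85245 yrs.
ΔP/P ≈ -D_mod · Δy = -1.85245 × (-0.0115) = +0.021303 = +2.1303%.

+2.130%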